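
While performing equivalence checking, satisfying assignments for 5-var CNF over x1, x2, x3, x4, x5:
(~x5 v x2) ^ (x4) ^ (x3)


CNF with 3 clauses over 5 vars (32 assignments).
An assignment satisfies CNF iff every clause has >=1 true literal.
Check each row (bits = x1,x2,x3,x4,x5; clause T/F shown):
  row 0 [00000]: clauses=TFF -> 0
  row 1 [00001]: clauses=FFF -> 0
  row 2 [00010]: clauses=TTF -> 0
  row 3 [00011]: clauses=FTF -> 0
  row 4 [00100]: clauses=TFT -> 0
  row 5 [00101]: clauses=FFT -> 0
  row 6 [00110]: clauses=TTT -> 1
  row 7 [00111]: clauses=FTT -> 0
  row 8 [01000]: clauses=TFF -> 0
  row 9 [01001]: clauses=TFF -> 0
  row 10 [01010]: clauses=TTF -> 0
  row 11 [01011]: clauses=TTF -> 0
  row 12 [01100]: clauses=TFT -> 0
  row 13 [01101]: clauses=TFT -> 0
  row 14 [01110]: clauses=TTT -> 1
  row 15 [01111]: clauses=TTT -> 1
  row 16 [10000]: clauses=TFF -> 0
  row 17 [10001]: clauses=FFF -> 0
  row 18 [10010]: clauses=TTF -> 0
  row 19 [10011]: clauses=FTF -> 0
  row 20 [10100]: clauses=TFT -> 0
  row 21 [10101]: clauses=FFT -> 0
  row 22 [10110]: clauses=TTT -> 1
  row 23 [10111]: clauses=FTT -> 0
  row 24 [11000]: clauses=TFF -> 0
  row 25 [11001]: clauses=TFF -> 0
  row 26 [11010]: clauses=TTF -> 0
  row 27 [11011]: clauses=TTF -> 0
  row 28 [11100]: clauses=TFT -> 0
  row 29 [11101]: clauses=TFT -> 0
  row 30 [11110]: clauses=TTT -> 1
  row 31 [11111]: clauses=TTT -> 1
Full result column, 8 rows per line (x1,x2 fixed per line; x3,x4,x5 runs 000..111 left to right):
  rows 0-7 [x1,x2=00]: 00000010  (ones: 1)
  rows 8-15 [x1,x2=01]: 00000011  (ones: 2)
  rows 16-23 [x1,x2=10]: 00000010  (ones: 1)
  rows 24-31 [x1,x2=11]: 00000011  (ones: 2)
Satisfying assignments = 1+2+1+2 = 6

6


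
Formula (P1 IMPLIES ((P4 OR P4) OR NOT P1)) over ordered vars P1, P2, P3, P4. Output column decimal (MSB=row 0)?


Formula: (P1 IMPLIES ((P4 OR P4) OR NOT P1)) over P1, P2, P3, P4 (16 rows)
Evaluate each row (bits = P1,P2,P3,P4, MSB first):
  row 0 [0000]: (0 IMPLIES ((0 OR 0) OR NOT 0)) -> 1
  row 1 [0001]: (0 IMPLIES ((1 OR 1) OR NOT 0)) -> 1
  row 2 [0010]: (0 IMPLIES ((0 OR 0) OR NOT 0)) -> 1
  row 3 [0011]: (0 IMPLIES ((1 OR 1) OR NOT 0)) -> 1
  row 4 [0100]: (0 IMPLIES ((0 OR 0) OR NOT 0)) -> 1
  row 5 [0101]: (0 IMPLIES ((1 OR 1) OR NOT 0)) -> 1
  row 6 [0110]: (0 IMPLIES ((0 OR 0) OR NOT 0)) -> 1
  row 7 [0111]: (0 IMPLIES ((1 OR 1) OR NOT 0)) -> 1
  row 8 [1000]: (1 IMPLIES ((0 OR 0) OR NOT 1)) -> 0
  row 9 [1001]: (1 IMPLIES ((1 OR 1) OR NOT 1)) -> 1
  row 10 [1010]: (1 IMPLIES ((0 OR 0) OR NOT 1)) -> 0
  row 11 [1011]: (1 IMPLIES ((1 OR 1) OR NOT 1)) -> 1
  row 12 [1100]: (1 IMPLIES ((0 OR 0) OR NOT 1)) -> 0
  row 13 [1101]: (1 IMPLIES ((1 OR 1) OR NOT 1)) -> 1
  row 14 [1110]: (1 IMPLIES ((0 OR 0) OR NOT 1)) -> 0
  row 15 [1111]: (1 IMPLIES ((1 OR 1) OR NOT 1)) -> 1
Full result column, 4 rows per line (P1,P2 fixed per line; P3,P4 runs 00..11 left to right):
  rows 0-3 [P1,P2=00]: 1111  = hex F
  rows 4-7 [P1,P2=01]: 1111  = hex F
  rows 8-11 [P1,P2=10]: 0101  = hex 5
  rows 12-15 [P1,P2=11]: 0101  = hex 5
Output column (row 0 .. row 15) = 1111111101010101
Output column grouped in 4s = 1111 1111 0101 0101 = 0xFF55
Convert to decimal digit by digit (value = value*16 + digit):
  F -> 15
  15*16 + 15 (F) = 255
  255*16 + 5 = 4085
  4085*16 + 5 = 65365
Decimal = 65365

65365


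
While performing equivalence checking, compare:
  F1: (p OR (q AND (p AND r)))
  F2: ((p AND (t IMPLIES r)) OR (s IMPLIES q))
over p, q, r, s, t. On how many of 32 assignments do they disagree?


F1 = (p OR (q AND (p AND r)))
F2 = ((p AND (t IMPLIES r)) OR (s IMPLIES q))
Evaluate both on each of 32 rows (bits = p,q,r,s,t):
  row 0 [00000]: F1=0 F2=1 (differ) -> 1
  row 1 [00001]: F1=0 F2=1 (differ) -> 1
  row 2 [00010]: F1=0 F2=0 -> 0
  row 3 [00011]: F1=0 F2=0 -> 0
  row 4 [00100]: F1=0 F2=1 (differ) -> 1
  row 5 [00101]: F1=0 F2=1 (differ) -> 1
  row 6 [00110]: F1=0 F2=0 -> 0
  row 7 [00111]: F1=0 F2=0 -> 0
  row 8 [01000]: F1=0 F2=1 (differ) -> 1
  row 9 [01001]: F1=0 F2=1 (differ) -> 1
  row 10 [01010]: F1=0 F2=1 (differ) -> 1
  row 11 [01011]: F1=0 F2=1 (differ) -> 1
  row 12 [01100]: F1=0 F2=1 (differ) -> 1
  row 13 [01101]: F1=0 F2=1 (differ) -> 1
  row 14 [01110]: F1=0 F2=1 (differ) -> 1
  row 15 [01111]: F1=0 F2=1 (differ) -> 1
  row 16 [10000]: F1=1 F2=1 -> 0
  row 17 [10001]: F1=1 F2=1 -> 0
  row 18 [10010]: F1=1 F2=1 -> 0
  row 19 [10011]: F1=1 F2=0 (differ) -> 1
  row 20 [10100]: F1=1 F2=1 -> 0
  row 21 [10101]: F1=1 F2=1 -> 0
  row 22 [10110]: F1=1 F2=1 -> 0
  row 23 [10111]: F1=1 F2=1 -> 0
  row 24 [11000]: F1=1 F2=1 -> 0
  row 25 [11001]: F1=1 F2=1 -> 0
  row 26 [11010]: F1=1 F2=1 -> 0
  row 27 [11011]: F1=1 F2=1 -> 0
  row 28 [11100]: F1=1 F2=1 -> 0
  row 29 [11101]: F1=1 F2=1 -> 0
  row 30 [11110]: F1=1 F2=1 -> 0
  row 31 [11111]: F1=1 F2=1 -> 0
Full result column, 8 rows per line (p,q fixed per line; r,s,t runs 000..111 left to right):
  rows 0-7 [p,q=00]: 11001100  (ones: 4)
  rows 8-15 [p,q=01]: 11111111  (ones: 8)
  rows 16-23 [p,q=10]: 00010000  (ones: 1)
  rows 24-31 [p,q=11]: 00000000  (ones: 0)
Disagreements = 4+8+1+0 = 13

13


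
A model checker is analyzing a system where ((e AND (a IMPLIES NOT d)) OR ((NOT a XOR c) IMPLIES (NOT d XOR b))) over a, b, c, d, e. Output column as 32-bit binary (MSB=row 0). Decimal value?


Formula: ((e AND (a IMPLIES NOT d)) OR ((NOT a XOR c) IMPLIES (NOT d XOR b))) over a, b, c, d, e (32 rows)
Evaluate each row (bits = a,b,c,d,e, MSB first):
  row 0 [00000]: ((0 AND (0 IMPLIES NOT 0)) OR ((NOT 0 XOR 0) IMPLIES (NOT 0 XOR 0))) -> 1
  row 1 [00001]: ((1 AND (0 IMPLIES NOT 0)) OR ((NOT 0 XOR 0) IMPLIES (NOT 0 XOR 0))) -> 1
  row 2 [00010]: ((0 AND (0 IMPLIES NOT 1)) OR ((NOT 0 XOR 0) IMPLIES (NOT 1 XOR 0))) -> 0
  row 3 [00011]: ((1 AND (0 IMPLIES NOT 1)) OR ((NOT 0 XOR 0) IMPLIES (NOT 1 XOR 0))) -> 1
  row 4 [00100]: ((0 AND (0 IMPLIES NOT 0)) OR ((NOT 0 XOR 1) IMPLIES (NOT 0 XOR 0))) -> 1
  row 5 [00101]: ((1 AND (0 IMPLIES NOT 0)) OR ((NOT 0 XOR 1) IMPLIES (NOT 0 XOR 0))) -> 1
  row 6 [00110]: ((0 AND (0 IMPLIES NOT 1)) OR ((NOT 0 XOR 1) IMPLIES (NOT 1 XOR 0))) -> 1
  row 7 [00111]: ((1 AND (0 IMPLIES NOT 1)) OR ((NOT 0 XOR 1) IMPLIES (NOT 1 XOR 0))) -> 1
  row 8 [01000]: ((0 AND (0 IMPLIES NOT 0)) OR ((NOT 0 XOR 0) IMPLIES (NOT 0 XOR 1))) -> 0
  row 9 [01001]: ((1 AND (0 IMPLIES NOT 0)) OR ((NOT 0 XOR 0) IMPLIES (NOT 0 XOR 1))) -> 1
  row 10 [01010]: ((0 AND (0 IMPLIES NOT 1)) OR ((NOT 0 XOR 0) IMPLIES (NOT 1 XOR 1))) -> 1
  row 11 [01011]: ((1 AND (0 IMPLIES NOT 1)) OR ((NOT 0 XOR 0) IMPLIES (NOT 1 XOR 1))) -> 1
  row 12 [01100]: ((0 AND (0 IMPLIES NOT 0)) OR ((NOT 0 XOR 1) IMPLIES (NOT 0 XOR 1))) -> 1
  row 13 [01101]: ((1 AND (0 IMPLIES NOT 0)) OR ((NOT 0 XOR 1) IMPLIES (NOT 0 XOR 1))) -> 1
  row 14 [01110]: ((0 AND (0 IMPLIES NOT 1)) OR ((NOT 0 XOR 1) IMPLIES (NOT 1 XOR 1))) -> 1
  row 15 [01111]: ((1 AND (0 IMPLIES NOT 1)) OR ((NOT 0 XOR 1) IMPLIES (NOT 1 XOR 1))) -> 1
  row 16 [10000]: ((0 AND (1 IMPLIES NOT 0)) OR ((NOT 1 XOR 0) IMPLIES (NOT 0 XOR 0))) -> 1
  row 17 [10001]: ((1 AND (1 IMPLIES NOT 0)) OR ((NOT 1 XOR 0) IMPLIES (NOT 0 XOR 0))) -> 1
  row 18 [10010]: ((0 AND (1 IMPLIES NOT 1)) OR ((NOT 1 XOR 0) IMPLIES (NOT 1 XOR 0))) -> 1
  row 19 [10011]: ((1 AND (1 IMPLIES NOT 1)) OR ((NOT 1 XOR 0) IMPLIES (NOT 1 XOR 0))) -> 1
  row 20 [10100]: ((0 AND (1 IMPLIES NOT 0)) OR ((NOT 1 XOR 1) IMPLIES (NOT 0 XOR 0))) -> 1
  row 21 [10101]: ((1 AND (1 IMPLIES NOT 0)) OR ((NOT 1 XOR 1) IMPLIES (NOT 0 XOR 0))) -> 1
  row 22 [10110]: ((0 AND (1 IMPLIES NOT 1)) OR ((NOT 1 XOR 1) IMPLIES (NOT 1 XOR 0))) -> 0
  row 23 [10111]: ((1 AND (1 IMPLIES NOT 1)) OR ((NOT 1 XOR 1) IMPLIES (NOT 1 XOR 0))) -> 0
  row 24 [11000]: ((0 AND (1 IMPLIES NOT 0)) OR ((NOT 1 XOR 0) IMPLIES (NOT 0 XOR 1))) -> 1
  row 25 [11001]: ((1 AND (1 IMPLIES NOT 0)) OR ((NOT 1 XOR 0) IMPLIES (NOT 0 XOR 1))) -> 1
  row 26 [11010]: ((0 AND (1 IMPLIES NOT 1)) OR ((NOT 1 XOR 0) IMPLIES (NOT 1 XOR 1))) -> 1
  row 27 [11011]: ((1 AND (1 IMPLIES NOT 1)) OR ((NOT 1 XOR 0) IMPLIES (NOT 1 XOR 1))) -> 1
  row 28 [11100]: ((0 AND (1 IMPLIES NOT 0)) OR ((NOT 1 XOR 1) IMPLIES (NOT 0 XOR 1))) -> 0
  row 29 [11101]: ((1 AND (1 IMPLIES NOT 0)) OR ((NOT 1 XOR 1) IMPLIES (NOT 0 XOR 1))) -> 1
  row 30 [11110]: ((0 AND (1 IMPLIES NOT 1)) OR ((NOT 1 XOR 1) IMPLIES (NOT 1 XOR 1))) -> 1
  row 31 [11111]: ((1 AND (1 IMPLIES NOT 1)) OR ((NOT 1 XOR 1) IMPLIES (NOT 1 XOR 1))) -> 1
Full result column, 4 rows per line (a,b,c fixed per line; d,e runs 00..11 left to right):
  rows 0-3 [a,b,c=000]: 1101  = hex D
  rows 4-7 [a,b,c=001]: 1111  = hex F
  rows 8-11 [a,b,c=010]: 0111  = hex 7
  rows 12-15 [a,b,c=011]: 1111  = hex F
  rows 16-19 [a,b,c=100]: 1111  = hex F
  rows 20-23 [a,b,c=101]: 1100  = hex C
  rows 24-27 [a,b,c=110]: 1111  = hex F
  rows 28-31 [a,b,c=111]: 0111  = hex 7
Output column (row 0 .. row 31) = 11011111011111111111110011110111
Output column grouped in 4s = 1101 1111 0111 1111 1111 1100 1111 0111 = 0xDF7FFCF7
Convert to decimal digit by digit (value = value*16 + digit):
  D -> 13
  13*16 + 15 (F) = 223
  223*16 + 7 = 3575
  3575*16 + 15 (F) = 57215
  57215*16 + 15 (F) = 915455
  915455*16 + 12 (C) = 14647292
  14647292*16 + 15 (F) = 234356687
  234356687*16 + 7 = 3749706999
Decimal = 3749706999

3749706999


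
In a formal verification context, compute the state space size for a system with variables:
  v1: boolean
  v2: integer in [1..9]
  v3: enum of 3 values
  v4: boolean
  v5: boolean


State space = product of domain sizes of all variables.
Domain sizes:
  v1 (boolean): 2
  v2 (integer in [1..9]): 9
  v3 (enum of 3 values): 3
  v4 (boolean): 2
  v5 (boolean): 2
Product = 2 * 9 * 3 * 2 * 2 = 216

216


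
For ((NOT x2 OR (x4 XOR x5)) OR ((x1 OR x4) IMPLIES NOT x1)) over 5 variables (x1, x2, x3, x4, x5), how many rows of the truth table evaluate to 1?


Formula: ((NOT x2 OR (x4 XOR x5)) OR ((x1 OR x4) IMPLIES NOT x1)) over 5 vars (32 rows)
Evaluate each row (x1, x2, x3, x4, x5 as bits, MSB first):
  row 0 [00000]: ((NOT 0 OR (0 XOR 0)) OR ((0 OR 0) IMPLIES NOT 0)) -> 1
  row 1 [00001]: ((NOT 0 OR (0 XOR 1)) OR ((0 OR 0) IMPLIES NOT 0)) -> 1
  row 2 [00010]: ((NOT 0 OR (1 XOR 0)) OR ((0 OR 1) IMPLIES NOT 0)) -> 1
  row 3 [00011]: ((NOT 0 OR (1 XOR 1)) OR ((0 OR 1) IMPLIES NOT 0)) -> 1
  row 4 [00100]: ((NOT 0 OR (0 XOR 0)) OR ((0 OR 0) IMPLIES NOT 0)) -> 1
  row 5 [00101]: ((NOT 0 OR (0 XOR 1)) OR ((0 OR 0) IMPLIES NOT 0)) -> 1
  row 6 [00110]: ((NOT 0 OR (1 XOR 0)) OR ((0 OR 1) IMPLIES NOT 0)) -> 1
  row 7 [00111]: ((NOT 0 OR (1 XOR 1)) OR ((0 OR 1) IMPLIES NOT 0)) -> 1
  row 8 [01000]: ((NOT 1 OR (0 XOR 0)) OR ((0 OR 0) IMPLIES NOT 0)) -> 1
  row 9 [01001]: ((NOT 1 OR (0 XOR 1)) OR ((0 OR 0) IMPLIES NOT 0)) -> 1
  row 10 [01010]: ((NOT 1 OR (1 XOR 0)) OR ((0 OR 1) IMPLIES NOT 0)) -> 1
  row 11 [01011]: ((NOT 1 OR (1 XOR 1)) OR ((0 OR 1) IMPLIES NOT 0)) -> 1
  row 12 [01100]: ((NOT 1 OR (0 XOR 0)) OR ((0 OR 0) IMPLIES NOT 0)) -> 1
  row 13 [01101]: ((NOT 1 OR (0 XOR 1)) OR ((0 OR 0) IMPLIES NOT 0)) -> 1
  row 14 [01110]: ((NOT 1 OR (1 XOR 0)) OR ((0 OR 1) IMPLIES NOT 0)) -> 1
  row 15 [01111]: ((NOT 1 OR (1 XOR 1)) OR ((0 OR 1) IMPLIES NOT 0)) -> 1
  row 16 [10000]: ((NOT 0 OR (0 XOR 0)) OR ((1 OR 0) IMPLIES NOT 1)) -> 1
  row 17 [10001]: ((NOT 0 OR (0 XOR 1)) OR ((1 OR 0) IMPLIES NOT 1)) -> 1
  row 18 [10010]: ((NOT 0 OR (1 XOR 0)) OR ((1 OR 1) IMPLIES NOT 1)) -> 1
  row 19 [10011]: ((NOT 0 OR (1 XOR 1)) OR ((1 OR 1) IMPLIES NOT 1)) -> 1
  row 20 [10100]: ((NOT 0 OR (0 XOR 0)) OR ((1 OR 0) IMPLIES NOT 1)) -> 1
  row 21 [10101]: ((NOT 0 OR (0 XOR 1)) OR ((1 OR 0) IMPLIES NOT 1)) -> 1
  row 22 [10110]: ((NOT 0 OR (1 XOR 0)) OR ((1 OR 1) IMPLIES NOT 1)) -> 1
  row 23 [10111]: ((NOT 0 OR (1 XOR 1)) OR ((1 OR 1) IMPLIES NOT 1)) -> 1
  row 24 [11000]: ((NOT 1 OR (0 XOR 0)) OR ((1 OR 0) IMPLIES NOT 1)) -> 0
  row 25 [11001]: ((NOT 1 OR (0 XOR 1)) OR ((1 OR 0) IMPLIES NOT 1)) -> 1
  row 26 [11010]: ((NOT 1 OR (1 XOR 0)) OR ((1 OR 1) IMPLIES NOT 1)) -> 1
  row 27 [11011]: ((NOT 1 OR (1 XOR 1)) OR ((1 OR 1) IMPLIES NOT 1)) -> 0
  row 28 [11100]: ((NOT 1 OR (0 XOR 0)) OR ((1 OR 0) IMPLIES NOT 1)) -> 0
  row 29 [11101]: ((NOT 1 OR (0 XOR 1)) OR ((1 OR 0) IMPLIES NOT 1)) -> 1
  row 30 [11110]: ((NOT 1 OR (1 XOR 0)) OR ((1 OR 1) IMPLIES NOT 1)) -> 1
  row 31 [11111]: ((NOT 1 OR (1 XOR 1)) OR ((1 OR 1) IMPLIES NOT 1)) -> 0
Full result column, 8 rows per line (x1,x2 fixed per line; x3,x4,x5 runs 000..111 left to right):
  rows 0-7 [x1,x2=00]: 11111111  (ones: 8)
  rows 8-15 [x1,x2=01]: 11111111  (ones: 8)
  rows 16-23 [x1,x2=10]: 11111111  (ones: 8)
  rows 24-31 [x1,x2=11]: 01100110  (ones: 4)
Count of 1-rows = 8+8+8+4 = 28

28


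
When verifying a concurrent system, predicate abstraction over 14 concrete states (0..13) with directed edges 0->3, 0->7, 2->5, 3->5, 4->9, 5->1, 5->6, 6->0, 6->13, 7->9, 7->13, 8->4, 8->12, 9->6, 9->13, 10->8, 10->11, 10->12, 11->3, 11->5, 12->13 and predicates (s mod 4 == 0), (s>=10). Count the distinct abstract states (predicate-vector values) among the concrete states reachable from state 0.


BFS from 0:
Concrete reachable: {0, 1, 3, 5, 6, 7, 9, 13}
Abstract via predicates (s mod 4 == 0), (s>=10):
  (0,0) <- {1, 3, 5, 6, 7, 9}
  (0,1) <- {13}
  (1,0) <- {0}
Distinct abstract states = 3

3


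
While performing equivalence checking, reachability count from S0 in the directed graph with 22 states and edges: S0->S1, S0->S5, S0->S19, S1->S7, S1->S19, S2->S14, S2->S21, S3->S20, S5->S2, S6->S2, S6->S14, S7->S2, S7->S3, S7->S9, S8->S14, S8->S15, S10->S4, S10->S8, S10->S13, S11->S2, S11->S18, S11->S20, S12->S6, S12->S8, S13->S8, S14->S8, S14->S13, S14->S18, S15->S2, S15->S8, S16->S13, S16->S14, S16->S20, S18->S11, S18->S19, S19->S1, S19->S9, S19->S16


BFS from S0:
  layer 0: {S0}
  layer 1: {S1, S5, S19}
  layer 2: {S2, S7, S9, S16}
  layer 3: {S3, S13, S14, S20, S21}
  layer 4: {S8, S18}
  layer 5: {S11, S15}
Reachable set: {S0, S1, S2, S3, S5, S7, S8, S9, S11, S13, S14, S15, S16, S18, S19, S20, S21}
Count = 17

17


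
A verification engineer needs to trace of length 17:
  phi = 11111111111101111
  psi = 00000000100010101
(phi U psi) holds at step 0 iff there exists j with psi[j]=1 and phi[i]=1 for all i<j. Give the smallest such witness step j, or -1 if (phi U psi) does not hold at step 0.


(phi U psi) at 0: need smallest j with psi[j]=1 and phi[i]=1 for all i in [0,j).
Scan from step 0:
  step 0: phi=1, psi=0 -> continue
  step 1: phi=1, psi=0 -> continue
  step 2: phi=1, psi=0 -> continue
  step 3: phi=1, psi=0 -> continue
  step 8: psi=1 and phi held for [0,8) -> witness found
Witness step = 8

8


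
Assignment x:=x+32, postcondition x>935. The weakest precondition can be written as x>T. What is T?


Formula: wp(x:=E, P) = P[E/x] (substitute E for x in postcondition)
Step 1: Postcondition: x>935
Step 2: Substitute x+32 for x: x+32>935
Step 3: Solve for x: x > 935-32 = 903

903


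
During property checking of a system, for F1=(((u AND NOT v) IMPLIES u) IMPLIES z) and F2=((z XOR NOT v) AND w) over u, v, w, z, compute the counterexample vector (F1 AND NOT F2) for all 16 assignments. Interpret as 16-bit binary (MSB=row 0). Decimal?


F1 = (((u AND NOT v) IMPLIES u) IMPLIES z)
F2 = ((z XOR NOT v) AND w)
Counterexample to F1=>F2 is where F1=1 and F2=0.
Evaluate each row (bits = u,v,w,z, MSB first):
  row 0 [0000]: F1=0 F2=0 -> F1&~F2 -> 0
  row 1 [0001]: F1=1 F2=0 -> F1&~F2 -> 1
  row 2 [0010]: F1=0 F2=1 -> F1&~F2 -> 0
  row 3 [0011]: F1=1 F2=0 -> F1&~F2 -> 1
  row 4 [0100]: F1=0 F2=0 -> F1&~F2 -> 0
  row 5 [0101]: F1=1 F2=0 -> F1&~F2 -> 1
  row 6 [0110]: F1=0 F2=0 -> F1&~F2 -> 0
  row 7 [0111]: F1=1 F2=1 -> F1&~F2 -> 0
  row 8 [1000]: F1=0 F2=0 -> F1&~F2 -> 0
  row 9 [1001]: F1=1 F2=0 -> F1&~F2 -> 1
  row 10 [1010]: F1=0 F2=1 -> F1&~F2 -> 0
  row 11 [1011]: F1=1 F2=0 -> F1&~F2 -> 1
  row 12 [1100]: F1=0 F2=0 -> F1&~F2 -> 0
  row 13 [1101]: F1=1 F2=0 -> F1&~F2 -> 1
  row 14 [1110]: F1=0 F2=0 -> F1&~F2 -> 0
  row 15 [1111]: F1=1 F2=1 -> F1&~F2 -> 0
Full result column, 4 rows per line (u,v fixed per line; w,z runs 00..11 left to right):
  rows 0-3 [u,v=00]: 0101  = hex 5
  rows 4-7 [u,v=01]: 0100  = hex 4
  rows 8-11 [u,v=10]: 0101  = hex 5
  rows 12-15 [u,v=11]: 0100  = hex 4
Counterexample vector (row 0 .. row 15) = 0101010001010100
Output column grouped in 4s = 0101 0100 0101 0100 = 0x5454
Convert to decimal digit by digit (value = value*16 + digit):
  5 -> 5
  5*16 + 4 = 84
  84*16 + 5 = 1349
  1349*16 + 4 = 21588
Decimal = 21588

21588


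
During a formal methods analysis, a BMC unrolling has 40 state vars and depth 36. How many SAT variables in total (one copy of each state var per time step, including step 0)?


BMC unrolls to depth k, creating one copy of each state var for steps 0..k.
Step count = 36 + 1 = 37 (steps 0 through 36)
Vars per step = 40
Total = 40 * 37 = 1480

1480


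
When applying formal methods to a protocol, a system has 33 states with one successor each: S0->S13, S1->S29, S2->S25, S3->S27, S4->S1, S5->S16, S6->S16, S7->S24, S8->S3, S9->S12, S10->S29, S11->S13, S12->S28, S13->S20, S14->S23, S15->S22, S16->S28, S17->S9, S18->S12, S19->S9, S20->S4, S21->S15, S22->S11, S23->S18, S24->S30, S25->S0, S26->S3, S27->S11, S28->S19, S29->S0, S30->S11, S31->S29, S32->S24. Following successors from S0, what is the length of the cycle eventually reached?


Trace from S0 until a state repeats:
  S0 -> S13 -> S20 -> S4 -> S1 -> S29 -> S0
S0 first seen at step 0, revisited at step 6.
Cycle length = 6 - 0 = 6

6


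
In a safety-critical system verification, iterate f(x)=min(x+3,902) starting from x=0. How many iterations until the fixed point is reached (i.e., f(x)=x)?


Step 1: x=0, cap=902, increment=3
Step 2: x grows by 3 each step until capped at 902; fixed point is x=902
Step 3: iterations = ceil(902/3) = 301

301


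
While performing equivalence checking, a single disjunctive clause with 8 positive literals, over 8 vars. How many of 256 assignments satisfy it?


Step 1: Total=2^8=256
Step 2: Unsat when all 8 false: 2^0=1
Step 3: Sat=256-1=255

255


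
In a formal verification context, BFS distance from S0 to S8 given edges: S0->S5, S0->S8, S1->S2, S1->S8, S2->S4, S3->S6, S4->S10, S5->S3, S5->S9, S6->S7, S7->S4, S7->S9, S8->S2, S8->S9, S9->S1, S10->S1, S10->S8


BFS layer-by-layer from S0:
  dist 0: {S0}
  dist 1: {S5, S8}
  -> S8 reached at distance 1
Shortest path length = 1

1


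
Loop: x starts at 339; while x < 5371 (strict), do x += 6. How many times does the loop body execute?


Step 1: x goes from 339 toward 5371 by 6; the body runs while x<5371, so iterations = ceil((bound-start)/step)
Step 2: Distance=5032
Step 3: ceil(5032/6)=839

839


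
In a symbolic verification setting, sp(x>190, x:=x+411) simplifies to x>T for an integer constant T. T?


Formula: sp(P, x:=E) = exists old_x. (x = E[old_x/x]) AND P[old_x/x] (old_x is the value of x before the assignment; eliminate old_x by solving x = E[old_x/x] for old_x)
Step 1: Precondition P: x>190, i.e. old_x > 190
Step 2: Assignment gives x = old_x + 411, so old_x = x - 411
Step 3: Substitute into P: x - 411 > 190
Step 4: Simplify: x > 190+411 = 601

601


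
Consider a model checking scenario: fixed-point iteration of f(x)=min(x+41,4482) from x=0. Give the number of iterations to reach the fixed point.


Step 1: x=0, cap=4482, increment=41
Step 2: x grows by 41 each step until capped at 4482; fixed point is x=4482
Step 3: iterations = ceil(4482/41) = 110

110


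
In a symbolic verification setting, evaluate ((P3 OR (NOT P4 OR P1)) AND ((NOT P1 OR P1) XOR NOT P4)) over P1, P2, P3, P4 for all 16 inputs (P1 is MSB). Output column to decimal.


Formula: ((P3 OR (NOT P4 OR P1)) AND ((NOT P1 OR P1) XOR NOT P4)) over P1, P2, P3, P4 (16 rows)
Evaluate each row (bits = P1,P2,P3,P4, MSB first):
  row 0 [0000]: ((0 OR (NOT 0 OR 0)) AND ((NOT 0 OR 0) XOR NOT 0)) -> 0
  row 1 [0001]: ((0 OR (NOT 1 OR 0)) AND ((NOT 0 OR 0) XOR NOT 1)) -> 0
  row 2 [0010]: ((1 OR (NOT 0 OR 0)) AND ((NOT 0 OR 0) XOR NOT 0)) -> 0
  row 3 [0011]: ((1 OR (NOT 1 OR 0)) AND ((NOT 0 OR 0) XOR NOT 1)) -> 1
  row 4 [0100]: ((0 OR (NOT 0 OR 0)) AND ((NOT 0 OR 0) XOR NOT 0)) -> 0
  row 5 [0101]: ((0 OR (NOT 1 OR 0)) AND ((NOT 0 OR 0) XOR NOT 1)) -> 0
  row 6 [0110]: ((1 OR (NOT 0 OR 0)) AND ((NOT 0 OR 0) XOR NOT 0)) -> 0
  row 7 [0111]: ((1 OR (NOT 1 OR 0)) AND ((NOT 0 OR 0) XOR NOT 1)) -> 1
  row 8 [1000]: ((0 OR (NOT 0 OR 1)) AND ((NOT 1 OR 1) XOR NOT 0)) -> 0
  row 9 [1001]: ((0 OR (NOT 1 OR 1)) AND ((NOT 1 OR 1) XOR NOT 1)) -> 1
  row 10 [1010]: ((1 OR (NOT 0 OR 1)) AND ((NOT 1 OR 1) XOR NOT 0)) -> 0
  row 11 [1011]: ((1 OR (NOT 1 OR 1)) AND ((NOT 1 OR 1) XOR NOT 1)) -> 1
  row 12 [1100]: ((0 OR (NOT 0 OR 1)) AND ((NOT 1 OR 1) XOR NOT 0)) -> 0
  row 13 [1101]: ((0 OR (NOT 1 OR 1)) AND ((NOT 1 OR 1) XOR NOT 1)) -> 1
  row 14 [1110]: ((1 OR (NOT 0 OR 1)) AND ((NOT 1 OR 1) XOR NOT 0)) -> 0
  row 15 [1111]: ((1 OR (NOT 1 OR 1)) AND ((NOT 1 OR 1) XOR NOT 1)) -> 1
Full result column, 4 rows per line (P1,P2 fixed per line; P3,P4 runs 00..11 left to right):
  rows 0-3 [P1,P2=00]: 0001  = hex 1
  rows 4-7 [P1,P2=01]: 0001  = hex 1
  rows 8-11 [P1,P2=10]: 0101  = hex 5
  rows 12-15 [P1,P2=11]: 0101  = hex 5
Output column (row 0 .. row 15) = 0001000101010101
Output column grouped in 4s = 0001 0001 0101 0101 = 0x1155
Convert to decimal digit by digit (value = value*16 + digit):
  1 -> 1
  1*16 + 1 = 17
  17*16 + 5 = 277
  277*16 + 5 = 4437
Decimal = 4437

4437


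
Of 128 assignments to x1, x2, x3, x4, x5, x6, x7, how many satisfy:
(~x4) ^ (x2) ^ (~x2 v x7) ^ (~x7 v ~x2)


CNF with 4 clauses over 7 vars (128 assignments).
An assignment satisfies CNF iff every clause has >=1 true literal.
Check each row (bits = x1,x2,x3,x4,x5,x6,x7; clause T/F shown):
  row 0 [0000000]: clauses=TFTT -> 0
  row 1 [0000001]: clauses=TFTT -> 0
  row 2 [0000010]: clauses=TFTT -> 0
  row 3 [0000011]: clauses=TFTT -> 0
  row 4 [0000100]: clauses=TFTT -> 0
  (every remaining row is evaluated the same way; all 128 results are listed next)
Full result column, 8 rows per line (x1,x2,x3,x4 fixed per line; x5,x6,x7 runs 000..111 left to right):
  rows 0-7 [x1,x2,x3,x4=0000]: 00000000  (ones: 0)
  rows 8-15 [x1,x2,x3,x4=0001]: 00000000  (ones: 0)
  rows 16-23 [x1,x2,x3,x4=0010]: 00000000  (ones: 0)
  rows 24-31 [x1,x2,x3,x4=0011]: 00000000  (ones: 0)
  rows 32-39 [x1,x2,x3,x4=0100]: 00000000  (ones: 0)
  rows 40-47 [x1,x2,x3,x4=0101]: 00000000  (ones: 0)
  rows 48-55 [x1,x2,x3,x4=0110]: 00000000  (ones: 0)
  rows 56-63 [x1,x2,x3,x4=0111]: 00000000  (ones: 0)
  rows 64-71 [x1,x2,x3,x4=1000]: 00000000  (ones: 0)
  rows 72-79 [x1,x2,x3,x4=1001]: 00000000  (ones: 0)
  rows 80-87 [x1,x2,x3,x4=1010]: 00000000  (ones: 0)
  rows 88-95 [x1,x2,x3,x4=1011]: 00000000  (ones: 0)
  rows 96-103 [x1,x2,x3,x4=1100]: 00000000  (ones: 0)
  rows 104-111 [x1,x2,x3,x4=1101]: 00000000  (ones: 0)
  rows 112-119 [x1,x2,x3,x4=1110]: 00000000  (ones: 0)
  rows 120-127 [x1,x2,x3,x4=1111]: 00000000  (ones: 0)
Satisfying assignments = 0+0+0+0+0+0+0+0+0+0+0+0+0+0+0+0 = 0

0


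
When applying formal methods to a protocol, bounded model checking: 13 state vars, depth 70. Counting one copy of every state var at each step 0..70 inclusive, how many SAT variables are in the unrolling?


BMC unrolls to depth k, creating one copy of each state var for steps 0..k.
Step count = 70 + 1 = 71 (steps 0 through 70)
Vars per step = 13
Total = 13 * 71 = 923

923


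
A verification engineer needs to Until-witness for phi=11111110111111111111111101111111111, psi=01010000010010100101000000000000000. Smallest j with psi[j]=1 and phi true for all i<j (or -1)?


(phi U psi) at 0: need smallest j with psi[j]=1 and phi[i]=1 for all i in [0,j).
Scan from step 0:
  step 0: phi=1, psi=0 -> continue
  step 1: psi=1 and phi held for [0,1) -> witness found
Witness step = 1

1


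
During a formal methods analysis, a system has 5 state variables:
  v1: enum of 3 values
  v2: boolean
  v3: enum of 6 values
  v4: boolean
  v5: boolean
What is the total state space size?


State space = product of domain sizes of all variables.
Domain sizes:
  v1 (enum of 3 values): 3
  v2 (boolean): 2
  v3 (enum of 6 values): 6
  v4 (boolean): 2
  v5 (boolean): 2
Product = 3 * 2 * 6 * 2 * 2 = 144

144


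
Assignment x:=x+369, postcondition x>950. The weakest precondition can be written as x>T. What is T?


Formula: wp(x:=E, P) = P[E/x] (substitute E for x in postcondition)
Step 1: Postcondition: x>950
Step 2: Substitute x+369 for x: x+369>950
Step 3: Solve for x: x > 950-369 = 581

581


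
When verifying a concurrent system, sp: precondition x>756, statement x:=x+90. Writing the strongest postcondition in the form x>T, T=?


Formula: sp(P, x:=E) = exists old_x. (x = E[old_x/x]) AND P[old_x/x] (old_x is the value of x before the assignment; eliminate old_x by solving x = E[old_x/x] for old_x)
Step 1: Precondition P: x>756, i.e. old_x > 756
Step 2: Assignment gives x = old_x + 90, so old_x = x - 90
Step 3: Substitute into P: x - 90 > 756
Step 4: Simplify: x > 756+90 = 846

846


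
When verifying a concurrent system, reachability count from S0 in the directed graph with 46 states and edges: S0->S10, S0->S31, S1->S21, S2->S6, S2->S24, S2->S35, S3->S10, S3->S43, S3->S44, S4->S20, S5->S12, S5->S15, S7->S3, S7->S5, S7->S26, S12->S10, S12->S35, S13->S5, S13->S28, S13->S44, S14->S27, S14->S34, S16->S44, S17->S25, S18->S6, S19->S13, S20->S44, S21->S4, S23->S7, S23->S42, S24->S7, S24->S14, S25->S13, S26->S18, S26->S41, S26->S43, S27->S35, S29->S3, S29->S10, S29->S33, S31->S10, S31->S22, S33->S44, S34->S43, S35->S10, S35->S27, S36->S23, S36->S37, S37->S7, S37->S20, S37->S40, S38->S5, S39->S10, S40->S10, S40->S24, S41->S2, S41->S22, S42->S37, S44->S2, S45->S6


BFS from S0:
  layer 0: {S0}
  layer 1: {S10, S31}
  layer 2: {S22}
Reachable set: {S0, S10, S22, S31}
Count = 4

4


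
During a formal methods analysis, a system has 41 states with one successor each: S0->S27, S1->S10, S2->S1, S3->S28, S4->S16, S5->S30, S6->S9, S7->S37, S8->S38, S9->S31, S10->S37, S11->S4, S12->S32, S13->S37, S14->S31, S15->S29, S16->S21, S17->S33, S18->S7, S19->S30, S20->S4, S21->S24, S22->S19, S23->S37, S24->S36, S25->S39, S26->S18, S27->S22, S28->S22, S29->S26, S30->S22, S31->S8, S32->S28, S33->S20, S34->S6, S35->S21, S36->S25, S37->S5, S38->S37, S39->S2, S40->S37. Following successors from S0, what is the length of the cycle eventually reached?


Trace from S0 until a state repeats:
  S0 -> S27 -> S22 -> S19 -> S30 -> S22
S22 first seen at step 2, revisited at step 5.
Cycle length = 5 - 2 = 3

3


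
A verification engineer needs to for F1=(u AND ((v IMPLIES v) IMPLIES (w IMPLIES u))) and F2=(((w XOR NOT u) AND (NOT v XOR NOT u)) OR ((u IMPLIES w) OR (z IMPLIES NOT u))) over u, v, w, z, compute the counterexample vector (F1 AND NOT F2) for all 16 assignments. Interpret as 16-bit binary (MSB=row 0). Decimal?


F1 = (u AND ((v IMPLIES v) IMPLIES (w IMPLIES u)))
F2 = (((w XOR NOT u) AND (NOT v XOR NOT u)) OR ((u IMPLIES w) OR (z IMPLIES NOT u)))
Counterexample to F1=>F2 is where F1=1 and F2=0.
Evaluate each row (bits = u,v,w,z, MSB first):
  row 0 [0000]: F1=0 F2=1 -> F1&~F2 -> 0
  row 1 [0001]: F1=0 F2=1 -> F1&~F2 -> 0
  row 2 [0010]: F1=0 F2=1 -> F1&~F2 -> 0
  row 3 [0011]: F1=0 F2=1 -> F1&~F2 -> 0
  row 4 [0100]: F1=0 F2=1 -> F1&~F2 -> 0
  row 5 [0101]: F1=0 F2=1 -> F1&~F2 -> 0
  row 6 [0110]: F1=0 F2=1 -> F1&~F2 -> 0
  row 7 [0111]: F1=0 F2=1 -> F1&~F2 -> 0
  row 8 [1000]: F1=1 F2=1 -> F1&~F2 -> 0
  row 9 [1001]: F1=1 F2=0 -> F1&~F2 -> 1
  row 10 [1010]: F1=1 F2=1 -> F1&~F2 -> 0
  row 11 [1011]: F1=1 F2=1 -> F1&~F2 -> 0
  row 12 [1100]: F1=1 F2=1 -> F1&~F2 -> 0
  row 13 [1101]: F1=1 F2=0 -> F1&~F2 -> 1
  row 14 [1110]: F1=1 F2=1 -> F1&~F2 -> 0
  row 15 [1111]: F1=1 F2=1 -> F1&~F2 -> 0
Full result column, 4 rows per line (u,v fixed per line; w,z runs 00..11 left to right):
  rows 0-3 [u,v=00]: 0000  = hex 0
  rows 4-7 [u,v=01]: 0000  = hex 0
  rows 8-11 [u,v=10]: 0100  = hex 4
  rows 12-15 [u,v=11]: 0100  = hex 4
Counterexample vector (row 0 .. row 15) = 0000000001000100
Output column grouped in 4s = 0000 0000 0100 0100 = 0x0044
Convert to decimal digit by digit (value = value*16 + digit):
  0 -> 0
  0*16 + 0 = 0
  0*16 + 4 = 4
  4*16 + 4 = 68
Decimal = 68

68


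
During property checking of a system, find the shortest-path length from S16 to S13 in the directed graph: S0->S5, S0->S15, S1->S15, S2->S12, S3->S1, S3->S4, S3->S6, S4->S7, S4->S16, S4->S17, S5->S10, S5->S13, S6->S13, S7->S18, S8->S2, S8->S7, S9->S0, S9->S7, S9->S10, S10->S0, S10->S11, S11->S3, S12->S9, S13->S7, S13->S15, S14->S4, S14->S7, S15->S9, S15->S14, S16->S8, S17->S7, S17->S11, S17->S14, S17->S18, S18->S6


BFS layer-by-layer from S16:
  dist 0: {S16}
  dist 1: {S8}
  dist 2: {S2, S7}
  dist 3: {S12, S18}
  dist 4: {S6, S9}
  dist 5: {S0, S10, S13}
  -> S13 reached at distance 5
Shortest path length = 5

5


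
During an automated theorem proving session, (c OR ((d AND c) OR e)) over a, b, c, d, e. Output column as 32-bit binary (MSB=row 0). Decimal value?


Formula: (c OR ((d AND c) OR e)) over a, b, c, d, e (32 rows)
Evaluate each row (bits = a,b,c,d,e, MSB first):
  row 0 [00000]: (0 OR ((0 AND 0) OR 0)) -> 0
  row 1 [00001]: (0 OR ((0 AND 0) OR 1)) -> 1
  row 2 [00010]: (0 OR ((1 AND 0) OR 0)) -> 0
  row 3 [00011]: (0 OR ((1 AND 0) OR 1)) -> 1
  row 4 [00100]: (1 OR ((0 AND 1) OR 0)) -> 1
  row 5 [00101]: (1 OR ((0 AND 1) OR 1)) -> 1
  row 6 [00110]: (1 OR ((1 AND 1) OR 0)) -> 1
  row 7 [00111]: (1 OR ((1 AND 1) OR 1)) -> 1
  row 8 [01000]: (0 OR ((0 AND 0) OR 0)) -> 0
  row 9 [01001]: (0 OR ((0 AND 0) OR 1)) -> 1
  row 10 [01010]: (0 OR ((1 AND 0) OR 0)) -> 0
  row 11 [01011]: (0 OR ((1 AND 0) OR 1)) -> 1
  row 12 [01100]: (1 OR ((0 AND 1) OR 0)) -> 1
  row 13 [01101]: (1 OR ((0 AND 1) OR 1)) -> 1
  row 14 [01110]: (1 OR ((1 AND 1) OR 0)) -> 1
  row 15 [01111]: (1 OR ((1 AND 1) OR 1)) -> 1
  row 16 [10000]: (0 OR ((0 AND 0) OR 0)) -> 0
  row 17 [10001]: (0 OR ((0 AND 0) OR 1)) -> 1
  row 18 [10010]: (0 OR ((1 AND 0) OR 0)) -> 0
  row 19 [10011]: (0 OR ((1 AND 0) OR 1)) -> 1
  row 20 [10100]: (1 OR ((0 AND 1) OR 0)) -> 1
  row 21 [10101]: (1 OR ((0 AND 1) OR 1)) -> 1
  row 22 [10110]: (1 OR ((1 AND 1) OR 0)) -> 1
  row 23 [10111]: (1 OR ((1 AND 1) OR 1)) -> 1
  row 24 [11000]: (0 OR ((0 AND 0) OR 0)) -> 0
  row 25 [11001]: (0 OR ((0 AND 0) OR 1)) -> 1
  row 26 [11010]: (0 OR ((1 AND 0) OR 0)) -> 0
  row 27 [11011]: (0 OR ((1 AND 0) OR 1)) -> 1
  row 28 [11100]: (1 OR ((0 AND 1) OR 0)) -> 1
  row 29 [11101]: (1 OR ((0 AND 1) OR 1)) -> 1
  row 30 [11110]: (1 OR ((1 AND 1) OR 0)) -> 1
  row 31 [11111]: (1 OR ((1 AND 1) OR 1)) -> 1
Full result column, 4 rows per line (a,b,c fixed per line; d,e runs 00..11 left to right):
  rows 0-3 [a,b,c=000]: 0101  = hex 5
  rows 4-7 [a,b,c=001]: 1111  = hex F
  rows 8-11 [a,b,c=010]: 0101  = hex 5
  rows 12-15 [a,b,c=011]: 1111  = hex F
  rows 16-19 [a,b,c=100]: 0101  = hex 5
  rows 20-23 [a,b,c=101]: 1111  = hex F
  rows 24-27 [a,b,c=110]: 0101  = hex 5
  rows 28-31 [a,b,c=111]: 1111  = hex F
Output column (row 0 .. row 31) = 01011111010111110101111101011111
Output column grouped in 4s = 0101 1111 0101 1111 0101 1111 0101 1111 = 0x5F5F5F5F
Convert to decimal digit by digit (value = value*16 + digit):
  5 -> 5
  5*16 + 15 (F) = 95
  95*16 + 5 = 1525
  1525*16 + 15 (F) = 24415
  24415*16 + 5 = 390645
  390645*16 + 15 (F) = 6250335
  6250335*16 + 5 = 100005365
  100005365*16 + 15 (F) = 1600085855
Decimal = 1600085855

1600085855


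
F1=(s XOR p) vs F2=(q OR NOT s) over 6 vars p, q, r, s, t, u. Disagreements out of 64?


F1 = (s XOR p)
F2 = (q OR NOT s)
Evaluate both on each of 64 rows (bits = p,q,r,s,t,u):
  row 0 [000000]: F1=0 F2=1 (differ) -> 1
  row 1 [000001]: F1=0 F2=1 (differ) -> 1
  row 2 [000010]: F1=0 F2=1 (differ) -> 1
  row 3 [000011]: F1=0 F2=1 (differ) -> 1
  row 4 [000100]: F1=1 F2=0 (differ) -> 1
  (every remaining row is evaluated the same way; all 64 results are listed next)
Full result column, 8 rows per line (p,q,r fixed per line; s,t,u runs 000..111 left to right):
  rows 0-7 [p,q,r=000]: 11111111  (ones: 8)
  rows 8-15 [p,q,r=001]: 11111111  (ones: 8)
  rows 16-23 [p,q,r=010]: 11110000  (ones: 4)
  rows 24-31 [p,q,r=011]: 11110000  (ones: 4)
  rows 32-39 [p,q,r=100]: 00000000  (ones: 0)
  rows 40-47 [p,q,r=101]: 00000000  (ones: 0)
  rows 48-55 [p,q,r=110]: 00001111  (ones: 4)
  rows 56-63 [p,q,r=111]: 00001111  (ones: 4)
Disagreements = 8+8+4+4+0+0+4+4 = 32

32


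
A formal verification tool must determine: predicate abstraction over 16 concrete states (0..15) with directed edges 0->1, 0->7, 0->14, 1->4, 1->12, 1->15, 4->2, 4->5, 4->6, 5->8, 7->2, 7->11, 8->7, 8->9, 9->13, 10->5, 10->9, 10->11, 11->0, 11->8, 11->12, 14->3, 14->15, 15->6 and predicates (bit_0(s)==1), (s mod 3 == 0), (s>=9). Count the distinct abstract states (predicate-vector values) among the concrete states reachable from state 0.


BFS from 0:
Concrete reachable: {0, 1, 2, 3, 4, 5, 6, 7, 8, 9, 11, 12, 13, 14, 15}
Abstract via predicates (bit_0(s)==1), (s mod 3 == 0), (s>=9):
  (0,0,0) <- {2, 4, 8}
  (0,0,1) <- {14}
  (0,1,0) <- {0, 6}
  (0,1,1) <- {12}
  (1,0,0) <- {1, 5, 7}
  (1,0,1) <- {11, 13}
  (1,1,0) <- {3}
  (1,1,1) <- {9, 15}
Distinct abstract states = 8

8


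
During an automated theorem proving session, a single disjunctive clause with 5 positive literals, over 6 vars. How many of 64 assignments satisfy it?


Step 1: Total=2^6=64
Step 2: Unsat when all 5 false: 2^1=2
Step 3: Sat=64-2=62

62


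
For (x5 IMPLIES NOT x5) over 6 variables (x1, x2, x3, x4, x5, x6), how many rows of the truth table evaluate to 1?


Formula: (x5 IMPLIES NOT x5) over 6 vars (64 rows)
Evaluate each row (x1, x2, x3, x4, x5, x6 as bits, MSB first):
  row 0 [000000]: (0 IMPLIES NOT 0) -> 1
  row 1 [000001]: (0 IMPLIES NOT 0) -> 1
  row 2 [000010]: (1 IMPLIES NOT 1) -> 0
  row 3 [000011]: (1 IMPLIES NOT 1) -> 0
  row 4 [000100]: (0 IMPLIES NOT 0) -> 1
  (every remaining row is evaluated the same way; all 64 results are listed next)
Full result column, 8 rows per line (x1,x2,x3 fixed per line; x4,x5,x6 runs 000..111 left to right):
  rows 0-7 [x1,x2,x3=000]: 11001100  (ones: 4)
  rows 8-15 [x1,x2,x3=001]: 11001100  (ones: 4)
  rows 16-23 [x1,x2,x3=010]: 11001100  (ones: 4)
  rows 24-31 [x1,x2,x3=011]: 11001100  (ones: 4)
  rows 32-39 [x1,x2,x3=100]: 11001100  (ones: 4)
  rows 40-47 [x1,x2,x3=101]: 11001100  (ones: 4)
  rows 48-55 [x1,x2,x3=110]: 11001100  (ones: 4)
  rows 56-63 [x1,x2,x3=111]: 11001100  (ones: 4)
Count of 1-rows = 4+4+4+4+4+4+4+4 = 32

32


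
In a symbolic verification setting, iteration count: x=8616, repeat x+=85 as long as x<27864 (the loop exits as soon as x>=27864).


Step 1: x goes from 8616 toward 27864 by 85; the body runs while x<27864, so iterations = ceil((bound-start)/step)
Step 2: Distance=19248
Step 3: ceil(19248/85)=227

227


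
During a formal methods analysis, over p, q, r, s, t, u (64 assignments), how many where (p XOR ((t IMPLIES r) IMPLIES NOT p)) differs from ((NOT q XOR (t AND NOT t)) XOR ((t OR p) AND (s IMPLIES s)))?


F1 = (p XOR ((t IMPLIES r) IMPLIES NOT p))
F2 = ((NOT q XOR (t AND NOT t)) XOR ((t OR p) AND (s IMPLIES s)))
Evaluate both on each of 64 rows (bits = p,q,r,s,t,u):
  row 0 [000000]: F1=1 F2=1 -> 0
  row 1 [000001]: F1=1 F2=1 -> 0
  row 2 [000010]: F1=1 F2=0 (differ) -> 1
  row 3 [000011]: F1=1 F2=0 (differ) -> 1
  row 4 [000100]: F1=1 F2=1 -> 0
  (every remaining row is evaluated the same way; all 64 results are listed next)
Full result column, 8 rows per line (p,q,r fixed per line; s,t,u runs 000..111 left to right):
  rows 0-7 [p,q,r=000]: 00110011  (ones: 4)
  rows 8-15 [p,q,r=001]: 00110011  (ones: 4)
  rows 16-23 [p,q,r=010]: 11001100  (ones: 4)
  rows 24-31 [p,q,r=011]: 11001100  (ones: 4)
  rows 32-39 [p,q,r=100]: 11001100  (ones: 4)
  rows 40-47 [p,q,r=101]: 11111111  (ones: 8)
  rows 48-55 [p,q,r=110]: 00110011  (ones: 4)
  rows 56-63 [p,q,r=111]: 00000000  (ones: 0)
Disagreements = 4+4+4+4+4+8+4+0 = 32

32


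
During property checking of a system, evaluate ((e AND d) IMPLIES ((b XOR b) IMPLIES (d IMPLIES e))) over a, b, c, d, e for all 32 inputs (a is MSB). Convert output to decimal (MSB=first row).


Formula: ((e AND d) IMPLIES ((b XOR b) IMPLIES (d IMPLIES e))) over a, b, c, d, e (32 rows)
Evaluate each row (bits = a,b,c,d,e, MSB first):
  row 0 [00000]: ((0 AND 0) IMPLIES ((0 XOR 0) IMPLIES (0 IMPLIES 0))) -> 1
  row 1 [00001]: ((1 AND 0) IMPLIES ((0 XOR 0) IMPLIES (0 IMPLIES 1))) -> 1
  row 2 [00010]: ((0 AND 1) IMPLIES ((0 XOR 0) IMPLIES (1 IMPLIES 0))) -> 1
  row 3 [00011]: ((1 AND 1) IMPLIES ((0 XOR 0) IMPLIES (1 IMPLIES 1))) -> 1
  row 4 [00100]: ((0 AND 0) IMPLIES ((0 XOR 0) IMPLIES (0 IMPLIES 0))) -> 1
  row 5 [00101]: ((1 AND 0) IMPLIES ((0 XOR 0) IMPLIES (0 IMPLIES 1))) -> 1
  row 6 [00110]: ((0 AND 1) IMPLIES ((0 XOR 0) IMPLIES (1 IMPLIES 0))) -> 1
  row 7 [00111]: ((1 AND 1) IMPLIES ((0 XOR 0) IMPLIES (1 IMPLIES 1))) -> 1
  row 8 [01000]: ((0 AND 0) IMPLIES ((1 XOR 1) IMPLIES (0 IMPLIES 0))) -> 1
  row 9 [01001]: ((1 AND 0) IMPLIES ((1 XOR 1) IMPLIES (0 IMPLIES 1))) -> 1
  row 10 [01010]: ((0 AND 1) IMPLIES ((1 XOR 1) IMPLIES (1 IMPLIES 0))) -> 1
  row 11 [01011]: ((1 AND 1) IMPLIES ((1 XOR 1) IMPLIES (1 IMPLIES 1))) -> 1
  row 12 [01100]: ((0 AND 0) IMPLIES ((1 XOR 1) IMPLIES (0 IMPLIES 0))) -> 1
  row 13 [01101]: ((1 AND 0) IMPLIES ((1 XOR 1) IMPLIES (0 IMPLIES 1))) -> 1
  row 14 [01110]: ((0 AND 1) IMPLIES ((1 XOR 1) IMPLIES (1 IMPLIES 0))) -> 1
  row 15 [01111]: ((1 AND 1) IMPLIES ((1 XOR 1) IMPLIES (1 IMPLIES 1))) -> 1
  row 16 [10000]: ((0 AND 0) IMPLIES ((0 XOR 0) IMPLIES (0 IMPLIES 0))) -> 1
  row 17 [10001]: ((1 AND 0) IMPLIES ((0 XOR 0) IMPLIES (0 IMPLIES 1))) -> 1
  row 18 [10010]: ((0 AND 1) IMPLIES ((0 XOR 0) IMPLIES (1 IMPLIES 0))) -> 1
  row 19 [10011]: ((1 AND 1) IMPLIES ((0 XOR 0) IMPLIES (1 IMPLIES 1))) -> 1
  row 20 [10100]: ((0 AND 0) IMPLIES ((0 XOR 0) IMPLIES (0 IMPLIES 0))) -> 1
  row 21 [10101]: ((1 AND 0) IMPLIES ((0 XOR 0) IMPLIES (0 IMPLIES 1))) -> 1
  row 22 [10110]: ((0 AND 1) IMPLIES ((0 XOR 0) IMPLIES (1 IMPLIES 0))) -> 1
  row 23 [10111]: ((1 AND 1) IMPLIES ((0 XOR 0) IMPLIES (1 IMPLIES 1))) -> 1
  row 24 [11000]: ((0 AND 0) IMPLIES ((1 XOR 1) IMPLIES (0 IMPLIES 0))) -> 1
  row 25 [11001]: ((1 AND 0) IMPLIES ((1 XOR 1) IMPLIES (0 IMPLIES 1))) -> 1
  row 26 [11010]: ((0 AND 1) IMPLIES ((1 XOR 1) IMPLIES (1 IMPLIES 0))) -> 1
  row 27 [11011]: ((1 AND 1) IMPLIES ((1 XOR 1) IMPLIES (1 IMPLIES 1))) -> 1
  row 28 [11100]: ((0 AND 0) IMPLIES ((1 XOR 1) IMPLIES (0 IMPLIES 0))) -> 1
  row 29 [11101]: ((1 AND 0) IMPLIES ((1 XOR 1) IMPLIES (0 IMPLIES 1))) -> 1
  row 30 [11110]: ((0 AND 1) IMPLIES ((1 XOR 1) IMPLIES (1 IMPLIES 0))) -> 1
  row 31 [11111]: ((1 AND 1) IMPLIES ((1 XOR 1) IMPLIES (1 IMPLIES 1))) -> 1
Full result column, 4 rows per line (a,b,c fixed per line; d,e runs 00..11 left to right):
  rows 0-3 [a,b,c=000]: 1111  = hex F
  rows 4-7 [a,b,c=001]: 1111  = hex F
  rows 8-11 [a,b,c=010]: 1111  = hex F
  rows 12-15 [a,b,c=011]: 1111  = hex F
  rows 16-19 [a,b,c=100]: 1111  = hex F
  rows 20-23 [a,b,c=101]: 1111  = hex F
  rows 24-27 [a,b,c=110]: 1111  = hex F
  rows 28-31 [a,b,c=111]: 1111  = hex F
Output column (row 0 .. row 31) = 11111111111111111111111111111111
Output column grouped in 4s = 1111 1111 1111 1111 1111 1111 1111 1111 = 0xFFFFFFFF
Convert to decimal digit by digit (value = value*16 + digit):
  F -> 15
  15*16 + 15 (F) = 255
  255*16 + 15 (F) = 4095
  4095*16 + 15 (F) = 65535
  65535*16 + 15 (F) = 1048575
  1048575*16 + 15 (F) = 16777215
  16777215*16 + 15 (F) = 268435455
  268435455*16 + 15 (F) = 4294967295
Decimal = 4294967295

4294967295


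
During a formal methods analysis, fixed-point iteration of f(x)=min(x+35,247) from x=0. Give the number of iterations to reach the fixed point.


Step 1: x=0, cap=247, increment=35
Step 2: x grows by 35 each step until capped at 247; fixed point is x=247
Step 3: iterations = ceil(247/35) = 8

8


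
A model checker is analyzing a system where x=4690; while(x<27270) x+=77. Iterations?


Step 1: x goes from 4690 toward 27270 by 77; the body runs while x<27270, so iterations = ceil((bound-start)/step)
Step 2: Distance=22580
Step 3: ceil(22580/77)=294

294


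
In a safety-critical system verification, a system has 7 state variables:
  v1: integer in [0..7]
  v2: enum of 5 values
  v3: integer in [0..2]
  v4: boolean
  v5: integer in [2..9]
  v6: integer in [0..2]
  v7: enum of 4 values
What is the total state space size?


State space = product of domain sizes of all variables.
Domain sizes:
  v1 (integer in [0..7]): 8
  v2 (enum of 5 values): 5
  v3 (integer in [0..2]): 3
  v4 (boolean): 2
  v5 (integer in [2..9]): 8
  v6 (integer in [0..2]): 3
  v7 (enum of 4 values): 4
Product = 8 * 5 * 3 * 2 * 8 * 3 * 4 = 23040

23040
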